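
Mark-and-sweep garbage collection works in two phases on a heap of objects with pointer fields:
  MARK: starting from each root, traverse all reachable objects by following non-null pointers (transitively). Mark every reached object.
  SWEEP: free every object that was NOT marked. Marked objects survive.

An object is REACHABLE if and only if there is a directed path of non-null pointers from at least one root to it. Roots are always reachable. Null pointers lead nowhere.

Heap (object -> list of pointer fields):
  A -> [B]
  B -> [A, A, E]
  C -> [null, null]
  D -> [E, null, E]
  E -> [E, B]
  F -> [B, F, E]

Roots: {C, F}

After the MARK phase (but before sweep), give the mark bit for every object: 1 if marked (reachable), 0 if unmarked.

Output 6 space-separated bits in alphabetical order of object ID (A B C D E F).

Answer: 1 1 1 0 1 1

Derivation:
Roots: C F
Mark C: refs=null null, marked=C
Mark F: refs=B F E, marked=C F
Mark B: refs=A A E, marked=B C F
Mark E: refs=E B, marked=B C E F
Mark A: refs=B, marked=A B C E F
Unmarked (collected): D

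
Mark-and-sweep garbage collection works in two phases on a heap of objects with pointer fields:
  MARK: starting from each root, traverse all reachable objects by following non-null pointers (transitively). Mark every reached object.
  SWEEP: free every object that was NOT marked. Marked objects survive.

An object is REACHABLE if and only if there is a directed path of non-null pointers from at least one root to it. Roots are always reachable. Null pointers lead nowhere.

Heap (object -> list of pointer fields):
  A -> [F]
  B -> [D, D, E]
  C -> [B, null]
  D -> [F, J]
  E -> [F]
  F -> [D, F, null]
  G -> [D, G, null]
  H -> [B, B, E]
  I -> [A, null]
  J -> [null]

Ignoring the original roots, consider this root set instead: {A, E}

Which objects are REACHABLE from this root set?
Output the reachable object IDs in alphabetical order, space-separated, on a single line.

Roots: A E
Mark A: refs=F, marked=A
Mark E: refs=F, marked=A E
Mark F: refs=D F null, marked=A E F
Mark D: refs=F J, marked=A D E F
Mark J: refs=null, marked=A D E F J
Unmarked (collected): B C G H I

Answer: A D E F J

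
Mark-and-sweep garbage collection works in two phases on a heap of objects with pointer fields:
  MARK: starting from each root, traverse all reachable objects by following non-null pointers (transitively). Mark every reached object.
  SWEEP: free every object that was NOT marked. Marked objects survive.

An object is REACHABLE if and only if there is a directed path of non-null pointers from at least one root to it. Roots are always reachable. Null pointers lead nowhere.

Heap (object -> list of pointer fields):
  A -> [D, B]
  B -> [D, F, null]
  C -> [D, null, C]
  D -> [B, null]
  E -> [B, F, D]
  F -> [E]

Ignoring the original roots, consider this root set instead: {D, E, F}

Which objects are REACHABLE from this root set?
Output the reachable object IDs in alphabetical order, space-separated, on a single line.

Answer: B D E F

Derivation:
Roots: D E F
Mark D: refs=B null, marked=D
Mark E: refs=B F D, marked=D E
Mark F: refs=E, marked=D E F
Mark B: refs=D F null, marked=B D E F
Unmarked (collected): A C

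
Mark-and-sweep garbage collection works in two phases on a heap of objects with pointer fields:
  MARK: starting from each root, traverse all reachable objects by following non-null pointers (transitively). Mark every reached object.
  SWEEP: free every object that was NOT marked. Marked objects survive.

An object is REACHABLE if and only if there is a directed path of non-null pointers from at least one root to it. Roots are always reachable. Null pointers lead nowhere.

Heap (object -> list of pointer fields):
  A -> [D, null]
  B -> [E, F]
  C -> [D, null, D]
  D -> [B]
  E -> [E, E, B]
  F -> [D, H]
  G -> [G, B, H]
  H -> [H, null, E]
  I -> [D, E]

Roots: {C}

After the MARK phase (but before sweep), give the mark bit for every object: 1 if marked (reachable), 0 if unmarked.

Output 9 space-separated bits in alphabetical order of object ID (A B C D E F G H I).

Roots: C
Mark C: refs=D null D, marked=C
Mark D: refs=B, marked=C D
Mark B: refs=E F, marked=B C D
Mark E: refs=E E B, marked=B C D E
Mark F: refs=D H, marked=B C D E F
Mark H: refs=H null E, marked=B C D E F H
Unmarked (collected): A G I

Answer: 0 1 1 1 1 1 0 1 0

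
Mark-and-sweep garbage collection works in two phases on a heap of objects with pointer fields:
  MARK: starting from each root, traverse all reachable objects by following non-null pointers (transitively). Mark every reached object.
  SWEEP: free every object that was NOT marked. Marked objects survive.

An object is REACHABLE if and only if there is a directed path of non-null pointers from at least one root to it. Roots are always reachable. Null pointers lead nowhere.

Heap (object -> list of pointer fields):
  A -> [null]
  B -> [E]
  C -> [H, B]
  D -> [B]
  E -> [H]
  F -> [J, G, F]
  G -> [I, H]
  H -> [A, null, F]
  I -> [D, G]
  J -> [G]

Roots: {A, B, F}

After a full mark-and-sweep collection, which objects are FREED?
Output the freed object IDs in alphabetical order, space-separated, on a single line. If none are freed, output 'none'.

Roots: A B F
Mark A: refs=null, marked=A
Mark B: refs=E, marked=A B
Mark F: refs=J G F, marked=A B F
Mark E: refs=H, marked=A B E F
Mark J: refs=G, marked=A B E F J
Mark G: refs=I H, marked=A B E F G J
Mark H: refs=A null F, marked=A B E F G H J
Mark I: refs=D G, marked=A B E F G H I J
Mark D: refs=B, marked=A B D E F G H I J
Unmarked (collected): C

Answer: C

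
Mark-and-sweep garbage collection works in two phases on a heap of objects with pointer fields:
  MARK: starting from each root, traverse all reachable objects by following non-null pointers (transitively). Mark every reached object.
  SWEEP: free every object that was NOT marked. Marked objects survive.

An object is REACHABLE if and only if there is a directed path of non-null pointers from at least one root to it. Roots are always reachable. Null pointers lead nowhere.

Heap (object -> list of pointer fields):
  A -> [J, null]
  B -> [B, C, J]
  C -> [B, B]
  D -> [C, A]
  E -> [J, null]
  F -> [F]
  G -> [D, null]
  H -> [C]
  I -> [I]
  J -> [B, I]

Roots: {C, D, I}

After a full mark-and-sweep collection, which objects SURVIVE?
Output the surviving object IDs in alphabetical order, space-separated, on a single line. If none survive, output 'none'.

Answer: A B C D I J

Derivation:
Roots: C D I
Mark C: refs=B B, marked=C
Mark D: refs=C A, marked=C D
Mark I: refs=I, marked=C D I
Mark B: refs=B C J, marked=B C D I
Mark A: refs=J null, marked=A B C D I
Mark J: refs=B I, marked=A B C D I J
Unmarked (collected): E F G H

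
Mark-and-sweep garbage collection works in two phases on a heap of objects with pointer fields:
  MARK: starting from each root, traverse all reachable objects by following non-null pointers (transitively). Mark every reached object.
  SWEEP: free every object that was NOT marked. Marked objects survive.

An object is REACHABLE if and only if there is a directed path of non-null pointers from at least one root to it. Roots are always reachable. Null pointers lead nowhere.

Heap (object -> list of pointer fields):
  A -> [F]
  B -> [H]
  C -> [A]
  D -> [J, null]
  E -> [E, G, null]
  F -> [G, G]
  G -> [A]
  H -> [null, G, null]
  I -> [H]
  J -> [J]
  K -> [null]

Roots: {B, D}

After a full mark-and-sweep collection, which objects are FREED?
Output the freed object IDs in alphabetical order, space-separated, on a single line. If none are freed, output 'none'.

Answer: C E I K

Derivation:
Roots: B D
Mark B: refs=H, marked=B
Mark D: refs=J null, marked=B D
Mark H: refs=null G null, marked=B D H
Mark J: refs=J, marked=B D H J
Mark G: refs=A, marked=B D G H J
Mark A: refs=F, marked=A B D G H J
Mark F: refs=G G, marked=A B D F G H J
Unmarked (collected): C E I K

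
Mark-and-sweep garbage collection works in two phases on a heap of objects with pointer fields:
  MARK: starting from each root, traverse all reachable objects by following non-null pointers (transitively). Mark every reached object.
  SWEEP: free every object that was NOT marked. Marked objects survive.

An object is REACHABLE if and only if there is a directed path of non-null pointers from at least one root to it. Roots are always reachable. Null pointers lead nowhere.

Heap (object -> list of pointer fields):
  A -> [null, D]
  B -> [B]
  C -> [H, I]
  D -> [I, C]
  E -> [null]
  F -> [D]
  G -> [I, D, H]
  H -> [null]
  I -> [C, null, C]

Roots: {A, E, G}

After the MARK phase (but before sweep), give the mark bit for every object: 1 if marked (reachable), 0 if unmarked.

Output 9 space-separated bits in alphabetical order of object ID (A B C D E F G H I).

Answer: 1 0 1 1 1 0 1 1 1

Derivation:
Roots: A E G
Mark A: refs=null D, marked=A
Mark E: refs=null, marked=A E
Mark G: refs=I D H, marked=A E G
Mark D: refs=I C, marked=A D E G
Mark I: refs=C null C, marked=A D E G I
Mark H: refs=null, marked=A D E G H I
Mark C: refs=H I, marked=A C D E G H I
Unmarked (collected): B F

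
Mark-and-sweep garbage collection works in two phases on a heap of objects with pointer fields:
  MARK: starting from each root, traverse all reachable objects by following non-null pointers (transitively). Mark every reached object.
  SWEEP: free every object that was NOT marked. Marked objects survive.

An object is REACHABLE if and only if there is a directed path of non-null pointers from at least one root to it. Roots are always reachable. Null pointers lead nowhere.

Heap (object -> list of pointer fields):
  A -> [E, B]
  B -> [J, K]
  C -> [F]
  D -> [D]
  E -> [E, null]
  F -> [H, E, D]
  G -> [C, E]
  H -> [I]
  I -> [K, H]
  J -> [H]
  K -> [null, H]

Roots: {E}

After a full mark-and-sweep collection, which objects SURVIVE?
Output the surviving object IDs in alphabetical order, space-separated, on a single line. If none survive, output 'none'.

Roots: E
Mark E: refs=E null, marked=E
Unmarked (collected): A B C D F G H I J K

Answer: E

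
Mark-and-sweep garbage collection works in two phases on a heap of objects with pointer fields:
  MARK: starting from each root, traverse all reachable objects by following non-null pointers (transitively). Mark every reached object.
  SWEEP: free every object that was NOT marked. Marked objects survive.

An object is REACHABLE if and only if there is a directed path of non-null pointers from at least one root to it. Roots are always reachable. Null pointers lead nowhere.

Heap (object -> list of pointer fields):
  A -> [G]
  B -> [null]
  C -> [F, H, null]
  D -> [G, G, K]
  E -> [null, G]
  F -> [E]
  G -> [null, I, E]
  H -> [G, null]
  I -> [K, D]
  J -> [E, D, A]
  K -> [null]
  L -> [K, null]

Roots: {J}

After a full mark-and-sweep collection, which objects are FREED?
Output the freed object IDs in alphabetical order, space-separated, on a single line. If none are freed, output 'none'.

Answer: B C F H L

Derivation:
Roots: J
Mark J: refs=E D A, marked=J
Mark E: refs=null G, marked=E J
Mark D: refs=G G K, marked=D E J
Mark A: refs=G, marked=A D E J
Mark G: refs=null I E, marked=A D E G J
Mark K: refs=null, marked=A D E G J K
Mark I: refs=K D, marked=A D E G I J K
Unmarked (collected): B C F H L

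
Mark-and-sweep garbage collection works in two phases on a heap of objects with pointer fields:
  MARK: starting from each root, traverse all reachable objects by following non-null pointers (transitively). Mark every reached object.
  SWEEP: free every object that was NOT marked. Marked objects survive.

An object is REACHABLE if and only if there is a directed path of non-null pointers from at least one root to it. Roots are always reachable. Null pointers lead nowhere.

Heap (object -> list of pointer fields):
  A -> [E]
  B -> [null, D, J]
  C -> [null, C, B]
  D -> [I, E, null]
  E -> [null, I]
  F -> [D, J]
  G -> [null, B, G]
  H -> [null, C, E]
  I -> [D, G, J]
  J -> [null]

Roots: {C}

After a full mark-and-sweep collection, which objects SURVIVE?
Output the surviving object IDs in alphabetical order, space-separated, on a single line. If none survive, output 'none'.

Roots: C
Mark C: refs=null C B, marked=C
Mark B: refs=null D J, marked=B C
Mark D: refs=I E null, marked=B C D
Mark J: refs=null, marked=B C D J
Mark I: refs=D G J, marked=B C D I J
Mark E: refs=null I, marked=B C D E I J
Mark G: refs=null B G, marked=B C D E G I J
Unmarked (collected): A F H

Answer: B C D E G I J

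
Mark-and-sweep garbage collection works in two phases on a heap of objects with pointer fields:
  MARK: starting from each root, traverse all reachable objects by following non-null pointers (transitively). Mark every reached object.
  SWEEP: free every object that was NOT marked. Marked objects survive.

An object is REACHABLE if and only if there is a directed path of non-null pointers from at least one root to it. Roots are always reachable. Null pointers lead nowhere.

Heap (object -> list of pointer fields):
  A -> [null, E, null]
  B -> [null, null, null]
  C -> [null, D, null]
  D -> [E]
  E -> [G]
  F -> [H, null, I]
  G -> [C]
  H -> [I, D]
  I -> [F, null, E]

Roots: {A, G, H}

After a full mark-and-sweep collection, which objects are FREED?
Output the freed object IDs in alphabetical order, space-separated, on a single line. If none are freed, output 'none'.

Roots: A G H
Mark A: refs=null E null, marked=A
Mark G: refs=C, marked=A G
Mark H: refs=I D, marked=A G H
Mark E: refs=G, marked=A E G H
Mark C: refs=null D null, marked=A C E G H
Mark I: refs=F null E, marked=A C E G H I
Mark D: refs=E, marked=A C D E G H I
Mark F: refs=H null I, marked=A C D E F G H I
Unmarked (collected): B

Answer: B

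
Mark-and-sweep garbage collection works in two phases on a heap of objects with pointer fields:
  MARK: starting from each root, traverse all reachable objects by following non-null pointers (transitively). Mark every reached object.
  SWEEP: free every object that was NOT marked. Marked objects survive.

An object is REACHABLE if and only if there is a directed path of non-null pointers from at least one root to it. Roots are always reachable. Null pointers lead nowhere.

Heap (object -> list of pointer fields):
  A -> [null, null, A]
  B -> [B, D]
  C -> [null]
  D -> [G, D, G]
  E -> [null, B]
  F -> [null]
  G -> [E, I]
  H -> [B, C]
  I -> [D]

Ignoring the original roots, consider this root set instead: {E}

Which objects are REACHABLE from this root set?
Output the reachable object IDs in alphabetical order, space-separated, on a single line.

Roots: E
Mark E: refs=null B, marked=E
Mark B: refs=B D, marked=B E
Mark D: refs=G D G, marked=B D E
Mark G: refs=E I, marked=B D E G
Mark I: refs=D, marked=B D E G I
Unmarked (collected): A C F H

Answer: B D E G I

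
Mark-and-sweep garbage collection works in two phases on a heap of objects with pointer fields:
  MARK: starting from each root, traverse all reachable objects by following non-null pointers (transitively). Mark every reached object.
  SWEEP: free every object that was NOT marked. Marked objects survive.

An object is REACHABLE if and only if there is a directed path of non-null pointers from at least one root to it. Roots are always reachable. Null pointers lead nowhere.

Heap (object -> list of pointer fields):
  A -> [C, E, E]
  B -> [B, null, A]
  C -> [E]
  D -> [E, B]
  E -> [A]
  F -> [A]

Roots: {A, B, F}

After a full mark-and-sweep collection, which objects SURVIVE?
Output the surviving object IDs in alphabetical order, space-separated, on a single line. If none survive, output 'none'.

Roots: A B F
Mark A: refs=C E E, marked=A
Mark B: refs=B null A, marked=A B
Mark F: refs=A, marked=A B F
Mark C: refs=E, marked=A B C F
Mark E: refs=A, marked=A B C E F
Unmarked (collected): D

Answer: A B C E F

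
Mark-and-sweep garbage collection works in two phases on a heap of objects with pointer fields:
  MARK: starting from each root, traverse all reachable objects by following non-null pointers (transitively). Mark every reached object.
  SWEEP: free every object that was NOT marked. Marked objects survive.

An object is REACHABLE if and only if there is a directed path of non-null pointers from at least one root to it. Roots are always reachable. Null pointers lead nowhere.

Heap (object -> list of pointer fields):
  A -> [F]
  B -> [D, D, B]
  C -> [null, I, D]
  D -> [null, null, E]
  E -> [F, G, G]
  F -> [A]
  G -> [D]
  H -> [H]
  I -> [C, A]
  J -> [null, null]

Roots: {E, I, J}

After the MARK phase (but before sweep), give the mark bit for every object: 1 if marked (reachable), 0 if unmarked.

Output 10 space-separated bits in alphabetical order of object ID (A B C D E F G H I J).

Answer: 1 0 1 1 1 1 1 0 1 1

Derivation:
Roots: E I J
Mark E: refs=F G G, marked=E
Mark I: refs=C A, marked=E I
Mark J: refs=null null, marked=E I J
Mark F: refs=A, marked=E F I J
Mark G: refs=D, marked=E F G I J
Mark C: refs=null I D, marked=C E F G I J
Mark A: refs=F, marked=A C E F G I J
Mark D: refs=null null E, marked=A C D E F G I J
Unmarked (collected): B H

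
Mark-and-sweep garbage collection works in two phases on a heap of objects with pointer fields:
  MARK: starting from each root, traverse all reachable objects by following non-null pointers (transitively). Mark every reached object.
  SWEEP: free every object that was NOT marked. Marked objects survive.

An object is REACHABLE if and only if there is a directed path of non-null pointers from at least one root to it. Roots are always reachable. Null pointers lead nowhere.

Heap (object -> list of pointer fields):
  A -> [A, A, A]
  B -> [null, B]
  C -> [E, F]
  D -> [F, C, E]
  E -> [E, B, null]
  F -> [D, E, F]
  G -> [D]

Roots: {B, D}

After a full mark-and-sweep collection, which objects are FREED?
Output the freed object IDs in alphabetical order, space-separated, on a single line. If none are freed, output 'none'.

Roots: B D
Mark B: refs=null B, marked=B
Mark D: refs=F C E, marked=B D
Mark F: refs=D E F, marked=B D F
Mark C: refs=E F, marked=B C D F
Mark E: refs=E B null, marked=B C D E F
Unmarked (collected): A G

Answer: A G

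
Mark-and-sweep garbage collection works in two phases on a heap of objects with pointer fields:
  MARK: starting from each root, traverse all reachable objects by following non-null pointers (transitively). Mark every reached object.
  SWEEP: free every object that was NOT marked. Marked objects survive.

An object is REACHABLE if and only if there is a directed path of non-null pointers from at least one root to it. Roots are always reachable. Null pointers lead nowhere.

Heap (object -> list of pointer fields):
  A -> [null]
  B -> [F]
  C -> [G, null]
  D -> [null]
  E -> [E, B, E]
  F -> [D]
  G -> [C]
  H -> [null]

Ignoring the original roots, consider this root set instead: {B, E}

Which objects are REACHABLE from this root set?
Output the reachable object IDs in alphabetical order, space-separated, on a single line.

Roots: B E
Mark B: refs=F, marked=B
Mark E: refs=E B E, marked=B E
Mark F: refs=D, marked=B E F
Mark D: refs=null, marked=B D E F
Unmarked (collected): A C G H

Answer: B D E F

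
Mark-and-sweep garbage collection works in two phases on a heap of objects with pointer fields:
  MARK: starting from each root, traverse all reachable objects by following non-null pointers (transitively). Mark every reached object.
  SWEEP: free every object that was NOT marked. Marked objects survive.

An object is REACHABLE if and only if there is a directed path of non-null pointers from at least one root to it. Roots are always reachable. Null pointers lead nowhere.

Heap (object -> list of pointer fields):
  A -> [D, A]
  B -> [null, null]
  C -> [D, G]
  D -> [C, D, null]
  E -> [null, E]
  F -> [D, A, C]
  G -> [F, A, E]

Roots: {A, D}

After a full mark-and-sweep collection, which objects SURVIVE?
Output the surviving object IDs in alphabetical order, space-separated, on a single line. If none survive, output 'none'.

Roots: A D
Mark A: refs=D A, marked=A
Mark D: refs=C D null, marked=A D
Mark C: refs=D G, marked=A C D
Mark G: refs=F A E, marked=A C D G
Mark F: refs=D A C, marked=A C D F G
Mark E: refs=null E, marked=A C D E F G
Unmarked (collected): B

Answer: A C D E F G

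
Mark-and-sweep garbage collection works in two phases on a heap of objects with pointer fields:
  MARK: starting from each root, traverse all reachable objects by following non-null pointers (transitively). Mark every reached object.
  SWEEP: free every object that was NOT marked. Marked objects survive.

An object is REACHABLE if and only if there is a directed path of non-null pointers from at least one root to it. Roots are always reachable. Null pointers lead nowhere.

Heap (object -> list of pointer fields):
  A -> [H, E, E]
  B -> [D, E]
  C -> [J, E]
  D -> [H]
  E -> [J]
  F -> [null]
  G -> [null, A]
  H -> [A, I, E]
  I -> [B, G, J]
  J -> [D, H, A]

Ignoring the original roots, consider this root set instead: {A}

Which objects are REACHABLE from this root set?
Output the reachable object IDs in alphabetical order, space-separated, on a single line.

Answer: A B D E G H I J

Derivation:
Roots: A
Mark A: refs=H E E, marked=A
Mark H: refs=A I E, marked=A H
Mark E: refs=J, marked=A E H
Mark I: refs=B G J, marked=A E H I
Mark J: refs=D H A, marked=A E H I J
Mark B: refs=D E, marked=A B E H I J
Mark G: refs=null A, marked=A B E G H I J
Mark D: refs=H, marked=A B D E G H I J
Unmarked (collected): C F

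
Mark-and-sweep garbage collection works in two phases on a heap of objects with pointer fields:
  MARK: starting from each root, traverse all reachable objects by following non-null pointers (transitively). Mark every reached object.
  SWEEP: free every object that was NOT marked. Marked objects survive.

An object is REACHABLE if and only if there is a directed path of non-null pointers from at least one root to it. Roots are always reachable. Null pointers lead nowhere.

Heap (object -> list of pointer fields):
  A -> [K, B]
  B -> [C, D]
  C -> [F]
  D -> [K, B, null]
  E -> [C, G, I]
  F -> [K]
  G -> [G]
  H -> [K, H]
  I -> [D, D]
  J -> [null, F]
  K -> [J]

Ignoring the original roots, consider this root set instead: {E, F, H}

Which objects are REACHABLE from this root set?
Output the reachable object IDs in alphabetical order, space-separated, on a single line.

Answer: B C D E F G H I J K

Derivation:
Roots: E F H
Mark E: refs=C G I, marked=E
Mark F: refs=K, marked=E F
Mark H: refs=K H, marked=E F H
Mark C: refs=F, marked=C E F H
Mark G: refs=G, marked=C E F G H
Mark I: refs=D D, marked=C E F G H I
Mark K: refs=J, marked=C E F G H I K
Mark D: refs=K B null, marked=C D E F G H I K
Mark J: refs=null F, marked=C D E F G H I J K
Mark B: refs=C D, marked=B C D E F G H I J K
Unmarked (collected): A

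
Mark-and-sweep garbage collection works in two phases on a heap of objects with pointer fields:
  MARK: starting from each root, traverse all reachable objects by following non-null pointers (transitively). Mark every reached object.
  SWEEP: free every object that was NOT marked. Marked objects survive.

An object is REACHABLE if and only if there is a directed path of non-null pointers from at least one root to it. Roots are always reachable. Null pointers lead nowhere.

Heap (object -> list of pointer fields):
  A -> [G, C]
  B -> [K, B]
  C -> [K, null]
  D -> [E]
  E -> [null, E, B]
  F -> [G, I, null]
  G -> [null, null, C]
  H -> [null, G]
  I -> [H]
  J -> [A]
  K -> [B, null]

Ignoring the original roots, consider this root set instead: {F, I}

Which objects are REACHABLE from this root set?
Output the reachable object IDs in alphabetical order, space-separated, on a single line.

Answer: B C F G H I K

Derivation:
Roots: F I
Mark F: refs=G I null, marked=F
Mark I: refs=H, marked=F I
Mark G: refs=null null C, marked=F G I
Mark H: refs=null G, marked=F G H I
Mark C: refs=K null, marked=C F G H I
Mark K: refs=B null, marked=C F G H I K
Mark B: refs=K B, marked=B C F G H I K
Unmarked (collected): A D E J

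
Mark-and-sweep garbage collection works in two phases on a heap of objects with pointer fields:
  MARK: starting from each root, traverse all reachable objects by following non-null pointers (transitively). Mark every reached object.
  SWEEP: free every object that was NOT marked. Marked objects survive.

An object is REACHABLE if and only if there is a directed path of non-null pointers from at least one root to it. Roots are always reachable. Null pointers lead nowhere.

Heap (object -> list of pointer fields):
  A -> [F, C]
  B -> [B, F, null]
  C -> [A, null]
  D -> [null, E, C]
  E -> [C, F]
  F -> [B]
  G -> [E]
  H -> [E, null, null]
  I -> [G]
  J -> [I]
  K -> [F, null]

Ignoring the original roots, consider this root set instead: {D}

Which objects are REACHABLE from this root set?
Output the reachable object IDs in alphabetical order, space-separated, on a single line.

Answer: A B C D E F

Derivation:
Roots: D
Mark D: refs=null E C, marked=D
Mark E: refs=C F, marked=D E
Mark C: refs=A null, marked=C D E
Mark F: refs=B, marked=C D E F
Mark A: refs=F C, marked=A C D E F
Mark B: refs=B F null, marked=A B C D E F
Unmarked (collected): G H I J K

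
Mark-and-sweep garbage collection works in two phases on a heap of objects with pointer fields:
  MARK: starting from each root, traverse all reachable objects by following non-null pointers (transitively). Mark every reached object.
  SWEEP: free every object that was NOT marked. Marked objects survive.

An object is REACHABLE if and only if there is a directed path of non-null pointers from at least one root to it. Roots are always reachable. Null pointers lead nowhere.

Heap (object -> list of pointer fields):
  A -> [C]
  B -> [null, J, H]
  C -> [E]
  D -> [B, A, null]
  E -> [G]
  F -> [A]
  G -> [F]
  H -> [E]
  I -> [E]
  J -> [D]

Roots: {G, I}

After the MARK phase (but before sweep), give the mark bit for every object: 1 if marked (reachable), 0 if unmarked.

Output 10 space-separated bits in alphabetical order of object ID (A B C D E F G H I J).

Answer: 1 0 1 0 1 1 1 0 1 0

Derivation:
Roots: G I
Mark G: refs=F, marked=G
Mark I: refs=E, marked=G I
Mark F: refs=A, marked=F G I
Mark E: refs=G, marked=E F G I
Mark A: refs=C, marked=A E F G I
Mark C: refs=E, marked=A C E F G I
Unmarked (collected): B D H J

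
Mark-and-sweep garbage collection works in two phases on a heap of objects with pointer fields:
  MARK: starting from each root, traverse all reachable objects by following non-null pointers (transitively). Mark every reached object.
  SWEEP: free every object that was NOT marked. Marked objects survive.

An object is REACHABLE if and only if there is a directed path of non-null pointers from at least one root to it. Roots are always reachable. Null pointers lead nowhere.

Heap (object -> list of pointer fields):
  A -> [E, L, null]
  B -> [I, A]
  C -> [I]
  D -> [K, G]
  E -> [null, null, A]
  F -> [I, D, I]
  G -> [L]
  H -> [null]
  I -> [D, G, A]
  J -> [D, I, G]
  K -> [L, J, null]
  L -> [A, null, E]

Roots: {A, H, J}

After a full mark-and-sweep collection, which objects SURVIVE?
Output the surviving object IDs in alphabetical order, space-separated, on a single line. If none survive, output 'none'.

Roots: A H J
Mark A: refs=E L null, marked=A
Mark H: refs=null, marked=A H
Mark J: refs=D I G, marked=A H J
Mark E: refs=null null A, marked=A E H J
Mark L: refs=A null E, marked=A E H J L
Mark D: refs=K G, marked=A D E H J L
Mark I: refs=D G A, marked=A D E H I J L
Mark G: refs=L, marked=A D E G H I J L
Mark K: refs=L J null, marked=A D E G H I J K L
Unmarked (collected): B C F

Answer: A D E G H I J K L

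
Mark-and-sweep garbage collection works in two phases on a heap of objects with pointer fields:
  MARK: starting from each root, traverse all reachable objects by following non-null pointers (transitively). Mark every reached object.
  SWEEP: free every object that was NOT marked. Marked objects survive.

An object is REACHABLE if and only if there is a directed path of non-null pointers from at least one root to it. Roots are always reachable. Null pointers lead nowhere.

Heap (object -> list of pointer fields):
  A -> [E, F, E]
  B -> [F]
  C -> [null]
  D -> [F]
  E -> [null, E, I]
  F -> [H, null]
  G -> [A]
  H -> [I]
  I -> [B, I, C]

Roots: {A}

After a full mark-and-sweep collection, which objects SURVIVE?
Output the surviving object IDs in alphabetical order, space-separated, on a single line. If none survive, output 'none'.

Answer: A B C E F H I

Derivation:
Roots: A
Mark A: refs=E F E, marked=A
Mark E: refs=null E I, marked=A E
Mark F: refs=H null, marked=A E F
Mark I: refs=B I C, marked=A E F I
Mark H: refs=I, marked=A E F H I
Mark B: refs=F, marked=A B E F H I
Mark C: refs=null, marked=A B C E F H I
Unmarked (collected): D G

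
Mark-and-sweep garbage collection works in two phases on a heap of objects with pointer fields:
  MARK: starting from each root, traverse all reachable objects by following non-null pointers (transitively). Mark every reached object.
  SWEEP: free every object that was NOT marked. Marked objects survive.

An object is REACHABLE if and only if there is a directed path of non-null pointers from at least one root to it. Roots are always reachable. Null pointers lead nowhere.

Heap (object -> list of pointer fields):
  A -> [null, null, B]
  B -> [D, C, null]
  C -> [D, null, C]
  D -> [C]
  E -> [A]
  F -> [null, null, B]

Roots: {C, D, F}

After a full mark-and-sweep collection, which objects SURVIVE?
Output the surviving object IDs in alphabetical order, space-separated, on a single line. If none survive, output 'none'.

Answer: B C D F

Derivation:
Roots: C D F
Mark C: refs=D null C, marked=C
Mark D: refs=C, marked=C D
Mark F: refs=null null B, marked=C D F
Mark B: refs=D C null, marked=B C D F
Unmarked (collected): A E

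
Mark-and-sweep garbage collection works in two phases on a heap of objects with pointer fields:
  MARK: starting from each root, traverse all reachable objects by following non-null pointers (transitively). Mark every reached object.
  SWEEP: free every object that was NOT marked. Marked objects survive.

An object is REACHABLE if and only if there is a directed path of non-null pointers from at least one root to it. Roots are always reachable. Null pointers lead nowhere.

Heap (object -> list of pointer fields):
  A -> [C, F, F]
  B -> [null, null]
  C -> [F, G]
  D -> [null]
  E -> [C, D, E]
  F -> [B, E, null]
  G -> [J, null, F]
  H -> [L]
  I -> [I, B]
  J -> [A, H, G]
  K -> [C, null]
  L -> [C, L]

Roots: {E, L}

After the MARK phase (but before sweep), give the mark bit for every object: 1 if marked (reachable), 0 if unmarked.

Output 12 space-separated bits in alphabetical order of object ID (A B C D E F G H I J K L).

Roots: E L
Mark E: refs=C D E, marked=E
Mark L: refs=C L, marked=E L
Mark C: refs=F G, marked=C E L
Mark D: refs=null, marked=C D E L
Mark F: refs=B E null, marked=C D E F L
Mark G: refs=J null F, marked=C D E F G L
Mark B: refs=null null, marked=B C D E F G L
Mark J: refs=A H G, marked=B C D E F G J L
Mark A: refs=C F F, marked=A B C D E F G J L
Mark H: refs=L, marked=A B C D E F G H J L
Unmarked (collected): I K

Answer: 1 1 1 1 1 1 1 1 0 1 0 1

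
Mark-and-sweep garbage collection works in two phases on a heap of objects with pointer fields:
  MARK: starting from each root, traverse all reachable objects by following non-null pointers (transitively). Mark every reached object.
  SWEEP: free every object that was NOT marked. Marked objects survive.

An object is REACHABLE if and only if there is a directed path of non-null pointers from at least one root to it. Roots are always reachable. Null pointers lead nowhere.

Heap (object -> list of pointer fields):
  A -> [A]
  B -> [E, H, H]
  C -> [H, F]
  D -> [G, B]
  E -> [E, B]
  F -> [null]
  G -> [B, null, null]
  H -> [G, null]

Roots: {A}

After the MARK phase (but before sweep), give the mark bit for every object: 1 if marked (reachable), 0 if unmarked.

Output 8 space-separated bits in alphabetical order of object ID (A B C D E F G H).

Roots: A
Mark A: refs=A, marked=A
Unmarked (collected): B C D E F G H

Answer: 1 0 0 0 0 0 0 0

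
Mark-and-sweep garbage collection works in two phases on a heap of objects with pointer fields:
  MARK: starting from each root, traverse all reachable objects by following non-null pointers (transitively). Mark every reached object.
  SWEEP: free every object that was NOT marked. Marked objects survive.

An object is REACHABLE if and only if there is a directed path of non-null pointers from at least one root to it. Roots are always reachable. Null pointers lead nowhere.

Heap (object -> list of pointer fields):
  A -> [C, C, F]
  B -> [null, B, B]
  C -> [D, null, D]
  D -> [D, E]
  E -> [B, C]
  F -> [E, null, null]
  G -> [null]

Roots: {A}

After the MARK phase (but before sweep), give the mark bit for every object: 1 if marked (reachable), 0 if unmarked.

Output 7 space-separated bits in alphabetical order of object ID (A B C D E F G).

Answer: 1 1 1 1 1 1 0

Derivation:
Roots: A
Mark A: refs=C C F, marked=A
Mark C: refs=D null D, marked=A C
Mark F: refs=E null null, marked=A C F
Mark D: refs=D E, marked=A C D F
Mark E: refs=B C, marked=A C D E F
Mark B: refs=null B B, marked=A B C D E F
Unmarked (collected): G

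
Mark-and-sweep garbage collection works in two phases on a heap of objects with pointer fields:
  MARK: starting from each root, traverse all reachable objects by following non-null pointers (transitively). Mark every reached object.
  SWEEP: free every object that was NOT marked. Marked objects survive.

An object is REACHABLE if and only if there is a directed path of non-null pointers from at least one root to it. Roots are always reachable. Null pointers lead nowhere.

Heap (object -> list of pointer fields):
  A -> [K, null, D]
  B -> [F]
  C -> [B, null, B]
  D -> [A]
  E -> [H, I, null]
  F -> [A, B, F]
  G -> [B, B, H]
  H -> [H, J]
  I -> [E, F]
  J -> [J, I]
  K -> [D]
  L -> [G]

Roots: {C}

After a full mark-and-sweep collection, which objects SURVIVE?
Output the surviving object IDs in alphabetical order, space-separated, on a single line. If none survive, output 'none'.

Roots: C
Mark C: refs=B null B, marked=C
Mark B: refs=F, marked=B C
Mark F: refs=A B F, marked=B C F
Mark A: refs=K null D, marked=A B C F
Mark K: refs=D, marked=A B C F K
Mark D: refs=A, marked=A B C D F K
Unmarked (collected): E G H I J L

Answer: A B C D F K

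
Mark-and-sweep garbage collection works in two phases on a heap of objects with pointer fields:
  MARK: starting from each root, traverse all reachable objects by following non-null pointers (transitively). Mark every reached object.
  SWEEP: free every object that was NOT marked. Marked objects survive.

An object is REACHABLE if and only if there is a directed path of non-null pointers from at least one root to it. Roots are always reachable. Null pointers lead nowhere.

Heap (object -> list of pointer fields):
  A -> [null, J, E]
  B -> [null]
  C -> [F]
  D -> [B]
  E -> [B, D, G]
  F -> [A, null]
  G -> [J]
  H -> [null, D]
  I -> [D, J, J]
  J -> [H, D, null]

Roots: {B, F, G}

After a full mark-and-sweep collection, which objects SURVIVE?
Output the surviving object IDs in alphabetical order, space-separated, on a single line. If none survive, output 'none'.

Roots: B F G
Mark B: refs=null, marked=B
Mark F: refs=A null, marked=B F
Mark G: refs=J, marked=B F G
Mark A: refs=null J E, marked=A B F G
Mark J: refs=H D null, marked=A B F G J
Mark E: refs=B D G, marked=A B E F G J
Mark H: refs=null D, marked=A B E F G H J
Mark D: refs=B, marked=A B D E F G H J
Unmarked (collected): C I

Answer: A B D E F G H J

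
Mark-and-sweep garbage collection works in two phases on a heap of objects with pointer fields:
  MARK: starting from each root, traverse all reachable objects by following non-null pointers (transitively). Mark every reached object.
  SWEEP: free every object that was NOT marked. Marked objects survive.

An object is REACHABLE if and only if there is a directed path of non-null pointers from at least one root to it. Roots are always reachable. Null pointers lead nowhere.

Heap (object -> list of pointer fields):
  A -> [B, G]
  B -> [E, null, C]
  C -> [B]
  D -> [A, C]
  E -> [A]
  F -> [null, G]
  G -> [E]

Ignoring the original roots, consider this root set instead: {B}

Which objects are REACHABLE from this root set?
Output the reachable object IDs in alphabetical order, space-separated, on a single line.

Answer: A B C E G

Derivation:
Roots: B
Mark B: refs=E null C, marked=B
Mark E: refs=A, marked=B E
Mark C: refs=B, marked=B C E
Mark A: refs=B G, marked=A B C E
Mark G: refs=E, marked=A B C E G
Unmarked (collected): D F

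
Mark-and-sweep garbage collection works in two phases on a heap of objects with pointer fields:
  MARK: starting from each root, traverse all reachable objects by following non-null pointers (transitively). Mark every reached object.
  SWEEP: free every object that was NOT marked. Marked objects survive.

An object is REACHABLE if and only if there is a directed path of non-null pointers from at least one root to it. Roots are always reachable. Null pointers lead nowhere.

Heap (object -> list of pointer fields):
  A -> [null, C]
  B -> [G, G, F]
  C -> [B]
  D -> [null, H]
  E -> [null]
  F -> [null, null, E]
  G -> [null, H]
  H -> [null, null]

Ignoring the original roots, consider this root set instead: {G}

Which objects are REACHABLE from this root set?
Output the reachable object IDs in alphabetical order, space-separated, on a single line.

Answer: G H

Derivation:
Roots: G
Mark G: refs=null H, marked=G
Mark H: refs=null null, marked=G H
Unmarked (collected): A B C D E F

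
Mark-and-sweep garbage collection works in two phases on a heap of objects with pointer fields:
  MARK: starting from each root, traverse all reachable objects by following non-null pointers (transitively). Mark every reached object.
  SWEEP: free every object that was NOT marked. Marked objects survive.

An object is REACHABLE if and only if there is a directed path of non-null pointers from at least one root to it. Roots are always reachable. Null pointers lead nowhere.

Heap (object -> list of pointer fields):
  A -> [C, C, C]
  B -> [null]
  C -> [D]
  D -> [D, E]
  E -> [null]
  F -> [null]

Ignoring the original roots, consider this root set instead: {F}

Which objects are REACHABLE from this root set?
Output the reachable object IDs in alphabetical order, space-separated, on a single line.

Answer: F

Derivation:
Roots: F
Mark F: refs=null, marked=F
Unmarked (collected): A B C D E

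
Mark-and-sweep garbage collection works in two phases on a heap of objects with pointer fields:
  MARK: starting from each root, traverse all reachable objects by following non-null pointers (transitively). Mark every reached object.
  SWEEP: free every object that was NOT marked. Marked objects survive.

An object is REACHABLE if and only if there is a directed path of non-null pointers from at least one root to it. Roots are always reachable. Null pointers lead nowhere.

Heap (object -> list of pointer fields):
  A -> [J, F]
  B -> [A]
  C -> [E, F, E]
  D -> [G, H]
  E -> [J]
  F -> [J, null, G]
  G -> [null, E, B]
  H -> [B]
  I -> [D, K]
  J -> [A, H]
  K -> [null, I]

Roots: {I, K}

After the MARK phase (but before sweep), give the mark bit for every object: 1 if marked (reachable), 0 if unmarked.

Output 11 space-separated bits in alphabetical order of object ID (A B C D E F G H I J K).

Roots: I K
Mark I: refs=D K, marked=I
Mark K: refs=null I, marked=I K
Mark D: refs=G H, marked=D I K
Mark G: refs=null E B, marked=D G I K
Mark H: refs=B, marked=D G H I K
Mark E: refs=J, marked=D E G H I K
Mark B: refs=A, marked=B D E G H I K
Mark J: refs=A H, marked=B D E G H I J K
Mark A: refs=J F, marked=A B D E G H I J K
Mark F: refs=J null G, marked=A B D E F G H I J K
Unmarked (collected): C

Answer: 1 1 0 1 1 1 1 1 1 1 1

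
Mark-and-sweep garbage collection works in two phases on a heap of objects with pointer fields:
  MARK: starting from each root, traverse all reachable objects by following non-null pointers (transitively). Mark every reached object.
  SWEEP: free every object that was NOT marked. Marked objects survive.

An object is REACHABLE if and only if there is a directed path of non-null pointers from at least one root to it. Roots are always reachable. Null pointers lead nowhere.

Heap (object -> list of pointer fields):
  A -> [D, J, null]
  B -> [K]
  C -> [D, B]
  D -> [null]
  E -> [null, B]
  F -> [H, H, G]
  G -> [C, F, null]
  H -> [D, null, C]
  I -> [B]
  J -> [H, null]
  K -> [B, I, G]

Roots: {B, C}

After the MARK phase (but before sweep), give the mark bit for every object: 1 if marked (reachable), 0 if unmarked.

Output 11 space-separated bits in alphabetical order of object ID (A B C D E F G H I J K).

Roots: B C
Mark B: refs=K, marked=B
Mark C: refs=D B, marked=B C
Mark K: refs=B I G, marked=B C K
Mark D: refs=null, marked=B C D K
Mark I: refs=B, marked=B C D I K
Mark G: refs=C F null, marked=B C D G I K
Mark F: refs=H H G, marked=B C D F G I K
Mark H: refs=D null C, marked=B C D F G H I K
Unmarked (collected): A E J

Answer: 0 1 1 1 0 1 1 1 1 0 1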